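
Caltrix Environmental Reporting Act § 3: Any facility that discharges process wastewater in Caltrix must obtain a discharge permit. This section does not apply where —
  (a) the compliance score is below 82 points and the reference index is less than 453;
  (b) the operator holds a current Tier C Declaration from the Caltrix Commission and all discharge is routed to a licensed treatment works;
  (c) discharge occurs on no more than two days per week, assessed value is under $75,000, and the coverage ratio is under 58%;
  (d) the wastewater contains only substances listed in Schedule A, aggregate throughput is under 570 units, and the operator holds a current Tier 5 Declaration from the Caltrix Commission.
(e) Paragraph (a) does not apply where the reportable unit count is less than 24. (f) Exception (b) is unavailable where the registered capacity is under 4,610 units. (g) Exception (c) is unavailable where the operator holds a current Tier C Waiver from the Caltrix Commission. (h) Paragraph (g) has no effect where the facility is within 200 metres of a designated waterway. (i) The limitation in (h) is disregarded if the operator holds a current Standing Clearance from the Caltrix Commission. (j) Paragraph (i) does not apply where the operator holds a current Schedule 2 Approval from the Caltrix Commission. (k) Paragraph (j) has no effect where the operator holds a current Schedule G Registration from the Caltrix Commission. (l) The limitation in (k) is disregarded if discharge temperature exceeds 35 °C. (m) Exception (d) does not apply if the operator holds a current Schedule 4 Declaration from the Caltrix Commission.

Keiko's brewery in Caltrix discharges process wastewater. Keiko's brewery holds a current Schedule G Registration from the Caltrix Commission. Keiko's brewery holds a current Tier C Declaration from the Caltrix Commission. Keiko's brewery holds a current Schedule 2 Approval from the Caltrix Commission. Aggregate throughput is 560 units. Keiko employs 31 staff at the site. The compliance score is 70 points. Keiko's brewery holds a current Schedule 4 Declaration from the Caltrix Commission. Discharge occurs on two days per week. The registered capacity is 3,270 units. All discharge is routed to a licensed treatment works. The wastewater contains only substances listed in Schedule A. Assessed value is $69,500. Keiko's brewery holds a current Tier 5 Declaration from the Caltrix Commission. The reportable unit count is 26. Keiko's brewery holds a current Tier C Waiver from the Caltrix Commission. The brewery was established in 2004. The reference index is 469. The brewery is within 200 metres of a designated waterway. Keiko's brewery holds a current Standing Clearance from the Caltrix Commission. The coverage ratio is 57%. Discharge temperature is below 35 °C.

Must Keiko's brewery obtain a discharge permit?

Yes — Keiko's brewery must obtain a discharge permit.

Exception (a) does not apply: the reference index is 469, not less than 453.
Exception (b)'s conditions are all satisfied: a current Tier C Declaration is held; discharge is routed to a licensed treatment works. But: (f) operates against (b): the registered capacity is 3,270 units, under the 4,610 units limit. So (b) is unavailable.
Exception (c) is satisfied on its face — discharge occurs on no more than two days per week; assessed value is $69,500, under the $75,000 limit; the coverage ratio is 57%, under the 58% limit. But: (g) operates against (c): a current Tier C Waiver is held. (h) would limit (g) — the brewery is within 200 m of a designated waterway — but (i) sets (h) aside: (i) is triggered — a current Standing Clearance is held. (j) would limit (i) — a current Schedule 2 Approval is held — but (k) sets (j) aside: (k) operates against (j): a current Schedule G Registration is held. (l), which would lift (k), is not triggered — discharge temperature is below 35 °C. (c) is therefore removed.
All of (d)'s requirements are met (the wastewater is Schedule-A-only; aggregate throughput is 560 units, under the 570 units limit; a current Tier 5 Declaration is held). Turning to paragraph (m): (m) operates against (d): a current Schedule 4 Declaration is held. (d) is therefore removed.
Every exception is unavailable, so the rule governs.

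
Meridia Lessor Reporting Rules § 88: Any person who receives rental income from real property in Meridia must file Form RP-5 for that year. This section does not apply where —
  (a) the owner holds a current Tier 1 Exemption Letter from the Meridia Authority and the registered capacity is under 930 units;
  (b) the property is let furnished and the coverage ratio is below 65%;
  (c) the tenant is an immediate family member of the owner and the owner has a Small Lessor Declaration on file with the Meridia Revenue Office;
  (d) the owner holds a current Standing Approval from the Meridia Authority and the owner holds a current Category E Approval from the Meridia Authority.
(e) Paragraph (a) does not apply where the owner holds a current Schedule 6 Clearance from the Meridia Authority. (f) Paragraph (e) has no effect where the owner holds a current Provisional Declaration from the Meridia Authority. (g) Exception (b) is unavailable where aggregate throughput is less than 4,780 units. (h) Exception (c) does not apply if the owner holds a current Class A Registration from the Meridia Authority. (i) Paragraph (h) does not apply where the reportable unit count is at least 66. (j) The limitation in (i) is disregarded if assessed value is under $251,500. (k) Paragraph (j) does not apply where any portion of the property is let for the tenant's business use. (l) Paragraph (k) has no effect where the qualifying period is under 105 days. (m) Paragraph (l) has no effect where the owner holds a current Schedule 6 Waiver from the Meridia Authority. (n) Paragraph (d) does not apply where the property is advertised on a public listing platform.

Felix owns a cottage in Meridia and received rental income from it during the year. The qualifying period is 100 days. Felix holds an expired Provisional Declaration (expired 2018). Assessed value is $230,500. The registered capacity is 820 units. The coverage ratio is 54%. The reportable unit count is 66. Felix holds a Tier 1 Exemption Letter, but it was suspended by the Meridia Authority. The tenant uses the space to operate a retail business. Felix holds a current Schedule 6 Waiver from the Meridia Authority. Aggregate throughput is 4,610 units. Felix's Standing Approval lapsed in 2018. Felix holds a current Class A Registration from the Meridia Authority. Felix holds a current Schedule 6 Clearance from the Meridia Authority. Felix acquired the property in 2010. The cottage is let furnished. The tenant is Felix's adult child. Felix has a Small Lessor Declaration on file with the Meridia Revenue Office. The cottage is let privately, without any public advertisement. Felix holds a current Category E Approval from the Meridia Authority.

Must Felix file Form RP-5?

No — exception (c) applies; Felix is not required to file Form RP-5.

Exception (a) fails — there is no Tier 1 Exemption Letter in force.
Exception (b) is satisfied on its face — the property is let furnished; the coverage ratio is 54%, below the 65% limit. But: (g) operates — aggregate throughput is 4,610 units, less than the 4,780 units limit. So (b) is unavailable.
All of (c)'s requirements are met (the tenant is an immediate family member; a Small Lessor Declaration is on file). Applying paragraphs (h)–(m): (h) would limit (c) — a current Class A Registration is held — but (i) sets (h) aside: (i) operates — the reportable unit count is 66, meeting the 66 threshold. (j) is triggered (assessed value is $230,500, under the $251,500 limit), but is displaced by (k): (k) operates against (j): the space is let for business use. (l) applies (the qualifying period is 100 days, under the 105 days limit), but is set aside by (m): (m) applies — a current Schedule 6 Waiver is held. So (c) applies.
Exception (d) does not apply: the Standing Approval is not current.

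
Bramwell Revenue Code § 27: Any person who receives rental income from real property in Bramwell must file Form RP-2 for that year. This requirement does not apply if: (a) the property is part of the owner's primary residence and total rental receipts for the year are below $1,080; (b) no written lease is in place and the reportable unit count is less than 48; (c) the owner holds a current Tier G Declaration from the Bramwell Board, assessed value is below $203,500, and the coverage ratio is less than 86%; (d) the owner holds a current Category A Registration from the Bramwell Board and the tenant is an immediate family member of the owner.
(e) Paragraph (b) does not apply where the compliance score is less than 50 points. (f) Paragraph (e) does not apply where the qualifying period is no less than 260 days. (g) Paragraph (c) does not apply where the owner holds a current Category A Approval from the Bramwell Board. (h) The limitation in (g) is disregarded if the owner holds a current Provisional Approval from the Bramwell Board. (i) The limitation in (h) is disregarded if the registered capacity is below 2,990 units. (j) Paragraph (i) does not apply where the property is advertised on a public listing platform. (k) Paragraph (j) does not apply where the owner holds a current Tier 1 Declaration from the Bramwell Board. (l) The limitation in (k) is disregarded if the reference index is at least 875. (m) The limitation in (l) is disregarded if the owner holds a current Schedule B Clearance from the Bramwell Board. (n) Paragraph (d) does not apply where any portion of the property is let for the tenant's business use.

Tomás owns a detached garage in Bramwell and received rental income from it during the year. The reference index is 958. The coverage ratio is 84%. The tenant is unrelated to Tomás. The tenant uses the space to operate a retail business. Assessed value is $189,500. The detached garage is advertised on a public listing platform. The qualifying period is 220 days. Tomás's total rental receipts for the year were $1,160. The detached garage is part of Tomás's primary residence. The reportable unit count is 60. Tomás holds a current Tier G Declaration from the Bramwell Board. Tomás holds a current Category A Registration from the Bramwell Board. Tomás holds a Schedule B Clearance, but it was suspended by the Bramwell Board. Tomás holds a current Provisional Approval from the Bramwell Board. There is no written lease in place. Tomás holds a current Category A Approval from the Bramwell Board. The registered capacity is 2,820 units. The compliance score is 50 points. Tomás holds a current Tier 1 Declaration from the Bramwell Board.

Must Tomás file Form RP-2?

No — exception (c) applies; Tomás is not required to file Form RP-2.

Exception (a) fails — total rental receipts for the year are $1,160, not below $1,080.
Exception (b) requires that the reportable unit count is less than 48; but the reportable unit count is 60, not less than 48, so (b) is unavailable.
Exception (c): a current Tier G Declaration is held; assessed value is $189,500, below the $203,500 limit; the coverage ratio is 84%, less than the 86% limit — every condition holds. Under paragraphs (g)–(m): (g) would limit (c) — a current Category A Approval is held — but (h) sets (g) aside: (h) operates against (g): a current Provisional Approval is held. (i) is engaged (the registered capacity is 2,820 units, below the 2,990 units limit), but yields to (j): (j) operates — the property is publicly advertised. (k) would limit (j) — a current Tier 1 Declaration is held — but (l) sets (k) aside: (l) operates against (k): the reference index is 958, meeting the 875 threshold. (m), which would lift (l), does not operate here — no current Schedule B Clearance is held. (c) remains available.
Exception (d) requires that the tenant is an immediate family member of the owner; but the tenant is unrelated to the owner, so (d) is unavailable.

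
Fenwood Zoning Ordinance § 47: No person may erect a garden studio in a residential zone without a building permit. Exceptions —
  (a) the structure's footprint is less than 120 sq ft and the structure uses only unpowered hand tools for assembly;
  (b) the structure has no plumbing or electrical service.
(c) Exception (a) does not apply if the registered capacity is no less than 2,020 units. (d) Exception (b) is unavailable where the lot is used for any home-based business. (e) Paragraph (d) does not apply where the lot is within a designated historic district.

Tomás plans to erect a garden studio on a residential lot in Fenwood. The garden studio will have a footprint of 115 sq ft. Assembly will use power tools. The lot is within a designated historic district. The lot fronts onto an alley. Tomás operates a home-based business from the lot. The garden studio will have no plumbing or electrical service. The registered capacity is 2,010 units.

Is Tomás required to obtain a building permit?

No — exception (b) applies; Tomás does not need a building permit.

Exception (a) does not apply: assembly uses power tools.
All of (b)'s requirements are met (there is no plumbing or electrical service). Applying paragraphs (d)–(e): (d) operates (a home-based business operates on the lot), but yields to (e): (e) operates against (d): the lot is in a historic district. Exception (b) stands.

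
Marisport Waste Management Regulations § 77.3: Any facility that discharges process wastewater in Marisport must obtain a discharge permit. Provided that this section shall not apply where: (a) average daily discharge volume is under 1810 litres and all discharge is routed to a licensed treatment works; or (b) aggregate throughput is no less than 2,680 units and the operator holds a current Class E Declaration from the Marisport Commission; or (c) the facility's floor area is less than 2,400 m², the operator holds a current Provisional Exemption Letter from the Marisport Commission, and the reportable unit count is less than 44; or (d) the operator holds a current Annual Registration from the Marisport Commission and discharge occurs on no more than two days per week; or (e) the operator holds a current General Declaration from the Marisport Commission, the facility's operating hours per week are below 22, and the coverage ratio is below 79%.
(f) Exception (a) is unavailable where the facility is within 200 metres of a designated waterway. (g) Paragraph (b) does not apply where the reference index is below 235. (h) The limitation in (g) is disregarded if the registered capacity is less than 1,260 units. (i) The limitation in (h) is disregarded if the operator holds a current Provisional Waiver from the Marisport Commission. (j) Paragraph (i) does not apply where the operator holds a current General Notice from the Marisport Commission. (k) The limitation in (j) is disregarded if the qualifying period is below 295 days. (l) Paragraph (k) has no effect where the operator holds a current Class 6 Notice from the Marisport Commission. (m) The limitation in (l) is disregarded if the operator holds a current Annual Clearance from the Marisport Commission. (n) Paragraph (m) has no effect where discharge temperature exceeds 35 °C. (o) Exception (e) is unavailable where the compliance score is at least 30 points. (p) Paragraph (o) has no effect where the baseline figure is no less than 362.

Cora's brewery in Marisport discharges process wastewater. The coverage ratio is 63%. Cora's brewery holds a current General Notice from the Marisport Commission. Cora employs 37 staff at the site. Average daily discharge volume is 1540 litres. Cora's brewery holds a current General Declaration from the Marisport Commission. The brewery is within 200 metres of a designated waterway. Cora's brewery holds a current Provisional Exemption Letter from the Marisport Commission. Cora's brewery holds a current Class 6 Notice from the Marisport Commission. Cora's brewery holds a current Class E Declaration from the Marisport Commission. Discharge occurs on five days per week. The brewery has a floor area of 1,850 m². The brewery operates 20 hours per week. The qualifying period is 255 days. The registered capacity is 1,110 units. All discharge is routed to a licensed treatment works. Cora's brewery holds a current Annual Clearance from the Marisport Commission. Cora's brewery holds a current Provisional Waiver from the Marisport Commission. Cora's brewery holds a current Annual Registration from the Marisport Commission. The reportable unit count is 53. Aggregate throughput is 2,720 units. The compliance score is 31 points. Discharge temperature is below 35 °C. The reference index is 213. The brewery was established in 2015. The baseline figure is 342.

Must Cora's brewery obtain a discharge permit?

Yes — Cora's brewery must obtain a discharge permit.

Exception (a)'s conditions are all satisfied: average daily discharge volume is 1540 litres, under the 1810 litres limit; discharge is routed to a licensed treatment works. Turning to paragraph (f): (f) operates — the brewery is within 200 m of a designated waterway. So (a) is unavailable.
All of (b)'s requirements are met (aggregate throughput is 2,720 units, meeting the 2,680 units threshold; a current Class E Declaration is held). But applying paragraphs (g)–(n): (g) operates against (b): the reference index is 213, below the 235 limit. (h) applies (the registered capacity is 1,110 units, less than the 1,260 units limit), but is set aside by (i): (i) operates against (h): a current Provisional Waiver is held. (j) operates (a current General Notice is held), but is itself disapplied by (k): (k) is triggered — the qualifying period is 255 days, below the 295 days limit. (l) would limit (k) — a current Class 6 Notice is held — but (m) sets (l) aside: (m) operates — a current Annual Clearance is held. (n) is not triggered (discharge temperature is below 35 °C), so (m) stands. (b) is therefore removed.
Exception (c) requires that the reportable unit count is less than 44; but the reportable unit count is 53, not less than 44, so (c) is unavailable.
Exception (d) fails — discharge occurs on five days per week.
Exception (e)'s conditions are all satisfied: a current General Declaration is held; the facility's operating hours per week are 20, below the 22 limit; the coverage ratio is 63%, below the 79% limit. Turning to paragraphs (o)–(p): (o) operates against (e): the compliance score is 31 points, meeting the 30 points threshold. (p) does not operate here (the baseline figure is 342, short of 362), so (o) stands. (e) is therefore removed.
No exception applies. The general rule governs.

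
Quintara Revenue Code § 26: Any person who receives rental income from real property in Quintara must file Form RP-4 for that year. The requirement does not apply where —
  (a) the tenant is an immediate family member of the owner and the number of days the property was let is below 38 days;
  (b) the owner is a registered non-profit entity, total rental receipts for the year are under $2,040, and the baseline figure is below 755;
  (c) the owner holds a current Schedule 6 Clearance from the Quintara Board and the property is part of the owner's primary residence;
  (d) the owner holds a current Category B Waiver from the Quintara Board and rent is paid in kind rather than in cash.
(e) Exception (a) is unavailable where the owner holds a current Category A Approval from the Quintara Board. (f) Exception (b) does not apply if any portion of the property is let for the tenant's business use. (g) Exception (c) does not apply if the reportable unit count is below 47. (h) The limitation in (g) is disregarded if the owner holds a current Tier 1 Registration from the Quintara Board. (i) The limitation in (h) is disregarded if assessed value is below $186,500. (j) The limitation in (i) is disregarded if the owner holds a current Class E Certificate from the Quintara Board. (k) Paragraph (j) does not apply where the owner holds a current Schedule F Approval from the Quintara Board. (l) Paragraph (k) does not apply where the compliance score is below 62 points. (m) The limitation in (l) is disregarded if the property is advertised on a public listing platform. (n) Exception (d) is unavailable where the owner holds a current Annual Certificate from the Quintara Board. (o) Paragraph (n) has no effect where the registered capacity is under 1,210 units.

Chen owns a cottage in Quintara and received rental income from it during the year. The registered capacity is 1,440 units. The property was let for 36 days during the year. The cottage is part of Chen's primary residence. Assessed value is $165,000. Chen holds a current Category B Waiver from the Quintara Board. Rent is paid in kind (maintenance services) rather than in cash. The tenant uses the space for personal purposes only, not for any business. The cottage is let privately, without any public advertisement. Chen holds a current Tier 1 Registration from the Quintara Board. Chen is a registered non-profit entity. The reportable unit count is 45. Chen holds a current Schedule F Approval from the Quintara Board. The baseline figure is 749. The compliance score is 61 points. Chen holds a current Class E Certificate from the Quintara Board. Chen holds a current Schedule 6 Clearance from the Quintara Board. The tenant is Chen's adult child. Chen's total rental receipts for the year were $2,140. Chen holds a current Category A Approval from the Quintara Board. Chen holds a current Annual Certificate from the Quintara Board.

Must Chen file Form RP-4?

Exception (a)'s conditions are all satisfied: the tenant is an immediate family member; the number of days the property was let is 36 days, below the 38 days limit. However, paragraph (e) must be considered: (e) operates against (a): a current Category A Approval is held. So (a) is unavailable.
Exception (b) does not apply: total rental receipts for the year are $2,140, not under $2,040.
Exception (c): a current Schedule 6 Clearance is held; the cottage is part of the primary residence — every condition holds. As to paragraphs (g)–(m): (g) is engaged (the reportable unit count is 45, below the 47 limit), but is displaced by (h): (h) operates against (g): a current Tier 1 Registration is held. (i) is triggered (assessed value is $165,000, below the $186,500 limit), but is set aside by (j): (j) is triggered — a current Class E Certificate is held. (k) is engaged (a current Schedule F Approval is held), but is itself disapplied by (l): (l) operates against (k): the compliance score is 61 points, below the 62 points limit. (m), which would lift (l), is inapplicable — the property is let privately without advertisement. Exception (c) stands.
Exception (d)'s conditions are all satisfied: a current Category B Waiver is held; rent is paid in kind. But applying paragraphs (n)–(o): (n) is triggered — a current Annual Certificate is held. (o) is not engaged (the registered capacity is 1,440 units, not under 1,210 units), so (n) stands. (d) is therefore removed.

No — exception (c) applies; Chen is not required to file Form RP-4.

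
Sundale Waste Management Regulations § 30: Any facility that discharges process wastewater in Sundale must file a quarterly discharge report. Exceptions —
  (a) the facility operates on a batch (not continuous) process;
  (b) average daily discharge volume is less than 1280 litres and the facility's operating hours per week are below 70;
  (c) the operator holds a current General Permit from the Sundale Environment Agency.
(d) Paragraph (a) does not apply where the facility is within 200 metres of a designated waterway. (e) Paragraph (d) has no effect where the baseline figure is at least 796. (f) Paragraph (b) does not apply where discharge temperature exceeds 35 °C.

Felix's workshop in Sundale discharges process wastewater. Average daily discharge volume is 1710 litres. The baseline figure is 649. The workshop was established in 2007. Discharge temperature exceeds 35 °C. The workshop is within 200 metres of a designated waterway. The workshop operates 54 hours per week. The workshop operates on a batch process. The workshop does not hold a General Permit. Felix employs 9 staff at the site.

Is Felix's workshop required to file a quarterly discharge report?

All of (a)'s requirements are met (the facility operates on a batch process). However, paragraphs (d)–(e) must be considered: (d) applies — the workshop is within 200 m of a designated waterway. (e), which would lift (d), does not operate here — the baseline figure is 649, short of 796. Exception (a) does not apply.
Exception (b) fails — average daily discharge volume is 1710 litres, not less than 1280 litres.
Exception (c) requires that the operator holds a current General Permit from the Sundale Environment Agency; but no General Permit is held, so (c) is unavailable.
Every exception is unavailable, so the rule governs.

Yes — Felix's workshop must file a quarterly discharge report.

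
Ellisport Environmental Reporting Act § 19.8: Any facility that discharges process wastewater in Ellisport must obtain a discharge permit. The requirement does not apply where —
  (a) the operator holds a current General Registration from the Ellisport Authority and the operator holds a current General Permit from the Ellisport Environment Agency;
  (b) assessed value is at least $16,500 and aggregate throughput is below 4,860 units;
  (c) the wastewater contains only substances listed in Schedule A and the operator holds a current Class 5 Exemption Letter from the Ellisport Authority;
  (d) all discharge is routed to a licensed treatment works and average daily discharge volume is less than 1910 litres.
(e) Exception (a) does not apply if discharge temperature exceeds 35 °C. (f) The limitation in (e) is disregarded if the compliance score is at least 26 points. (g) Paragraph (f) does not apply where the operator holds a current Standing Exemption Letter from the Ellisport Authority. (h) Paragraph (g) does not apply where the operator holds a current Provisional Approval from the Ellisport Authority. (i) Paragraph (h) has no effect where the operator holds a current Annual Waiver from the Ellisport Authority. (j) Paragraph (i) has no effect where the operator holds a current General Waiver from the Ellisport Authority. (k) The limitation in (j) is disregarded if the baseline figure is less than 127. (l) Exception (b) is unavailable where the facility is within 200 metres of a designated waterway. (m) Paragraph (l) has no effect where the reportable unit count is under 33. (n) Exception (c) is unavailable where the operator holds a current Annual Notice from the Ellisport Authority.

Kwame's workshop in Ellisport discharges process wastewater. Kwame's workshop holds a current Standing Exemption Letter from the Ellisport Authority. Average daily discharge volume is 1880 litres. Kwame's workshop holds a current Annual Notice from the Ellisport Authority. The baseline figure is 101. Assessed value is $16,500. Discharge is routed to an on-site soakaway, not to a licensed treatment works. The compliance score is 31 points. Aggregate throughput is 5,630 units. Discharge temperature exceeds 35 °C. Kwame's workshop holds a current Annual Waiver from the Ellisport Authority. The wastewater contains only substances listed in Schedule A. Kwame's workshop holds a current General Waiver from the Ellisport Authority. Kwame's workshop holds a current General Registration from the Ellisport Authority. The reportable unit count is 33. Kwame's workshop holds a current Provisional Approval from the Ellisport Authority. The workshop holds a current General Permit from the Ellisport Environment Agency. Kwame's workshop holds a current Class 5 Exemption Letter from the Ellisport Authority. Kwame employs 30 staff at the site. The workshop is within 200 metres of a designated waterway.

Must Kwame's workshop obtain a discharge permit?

Exception (a)'s conditions are all satisfied: a current General Registration is held; a current General Permit is held. But applying paragraphs (e)–(k): (e) operates against (a): discharge temperature exceeds 35 °C. (f) is engaged (the compliance score is 31 points, meeting the 26 points threshold), but is set aside by (g): (g) is engaged — a current Standing Exemption Letter is held. (h) operates (a current Provisional Approval is held), but yields to (i): (i) operates — a current Annual Waiver is held. (j) would limit (i) — a current General Waiver is held — but (k) sets (j) aside: (k) operates against (j): the baseline figure is 101, less than the 127 limit. (a) is therefore removed.
Exception (b) does not apply: aggregate throughput is 5,630 units, not below 4,860 units.
Exception (c) is satisfied on its face — the wastewater is Schedule-A-only; a current Class 5 Exemption Letter is held. But: (n) operates against (c): a current Annual Notice is held. (c) is therefore removed.
Exception (d) fails — discharge is not routed to a licensed treatment works.
No exception displaces § 19.8.

Yes — Kwame's workshop must obtain a discharge permit.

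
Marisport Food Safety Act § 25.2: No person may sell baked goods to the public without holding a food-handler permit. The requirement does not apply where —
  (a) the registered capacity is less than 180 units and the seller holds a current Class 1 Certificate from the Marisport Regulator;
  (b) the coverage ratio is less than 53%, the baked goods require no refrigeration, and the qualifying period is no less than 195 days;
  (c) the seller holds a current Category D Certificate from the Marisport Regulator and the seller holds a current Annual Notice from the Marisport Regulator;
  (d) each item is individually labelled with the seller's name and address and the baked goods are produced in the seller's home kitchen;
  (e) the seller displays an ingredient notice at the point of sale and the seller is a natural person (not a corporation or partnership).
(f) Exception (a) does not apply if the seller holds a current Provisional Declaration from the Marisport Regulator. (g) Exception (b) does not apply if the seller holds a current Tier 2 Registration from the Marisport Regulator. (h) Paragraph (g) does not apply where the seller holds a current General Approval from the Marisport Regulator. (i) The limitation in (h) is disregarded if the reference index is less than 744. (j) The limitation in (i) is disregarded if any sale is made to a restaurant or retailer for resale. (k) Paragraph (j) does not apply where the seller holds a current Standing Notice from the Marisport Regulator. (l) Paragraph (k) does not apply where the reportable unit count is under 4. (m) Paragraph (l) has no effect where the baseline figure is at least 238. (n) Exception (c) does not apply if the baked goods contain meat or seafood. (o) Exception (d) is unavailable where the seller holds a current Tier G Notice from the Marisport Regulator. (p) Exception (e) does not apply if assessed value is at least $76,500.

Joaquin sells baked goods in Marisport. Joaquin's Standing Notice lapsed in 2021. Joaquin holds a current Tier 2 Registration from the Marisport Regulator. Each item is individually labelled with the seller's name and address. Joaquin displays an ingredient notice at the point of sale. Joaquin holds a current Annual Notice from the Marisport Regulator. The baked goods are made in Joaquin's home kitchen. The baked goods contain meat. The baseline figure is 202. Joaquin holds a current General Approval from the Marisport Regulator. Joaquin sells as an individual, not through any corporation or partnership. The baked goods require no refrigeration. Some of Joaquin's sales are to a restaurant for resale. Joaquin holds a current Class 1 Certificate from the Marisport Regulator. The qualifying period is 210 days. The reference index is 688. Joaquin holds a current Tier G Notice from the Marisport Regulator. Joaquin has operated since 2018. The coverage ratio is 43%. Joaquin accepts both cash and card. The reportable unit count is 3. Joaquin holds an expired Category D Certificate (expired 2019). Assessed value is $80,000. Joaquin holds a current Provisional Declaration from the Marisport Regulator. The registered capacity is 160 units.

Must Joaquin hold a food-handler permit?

Exception (a): the registered capacity is 160 units, less than the 180 units limit; a current Class 1 Certificate is held — every condition holds. But applying paragraph (f): (f) operates against (a): a current Provisional Declaration is held. So (a) is unavailable.
Exception (b)'s conditions are all satisfied: the coverage ratio is 43%, less than the 53% limit; the baked goods are shelf-stable; the qualifying period is 210 days, meeting the 195 days threshold. As to paragraphs (g)–(m): (g) is engaged (a current Tier 2 Registration is held), but yields to (h): (h) applies — a current General Approval is held. (i) operates (the reference index is 688, less than the 744 limit), but is itself disapplied by (j): (j) operates against (i): some sales are to a restaurant for resale. (k) does not operate here (no current Standing Notice is held), so (j) stands. Exception (b) stands.
Exception (c) does not apply: no current Category D Certificate is held.
All of (d)'s requirements are met (items are individually labelled; the baked goods are home-kitchen produced). Turning to paragraph (o): (o) operates against (d): a current Tier G Notice is held. Exception (d) does not apply.
Exception (e) is satisfied on its face — an ingredient notice is displayed; the seller is a natural person. But applying paragraph (p): (p) applies — assessed value is $80,000, meeting the $76,500 threshold. So (e) is unavailable.

No — exception (b) applies; Joaquin is not required to hold a food-handler permit.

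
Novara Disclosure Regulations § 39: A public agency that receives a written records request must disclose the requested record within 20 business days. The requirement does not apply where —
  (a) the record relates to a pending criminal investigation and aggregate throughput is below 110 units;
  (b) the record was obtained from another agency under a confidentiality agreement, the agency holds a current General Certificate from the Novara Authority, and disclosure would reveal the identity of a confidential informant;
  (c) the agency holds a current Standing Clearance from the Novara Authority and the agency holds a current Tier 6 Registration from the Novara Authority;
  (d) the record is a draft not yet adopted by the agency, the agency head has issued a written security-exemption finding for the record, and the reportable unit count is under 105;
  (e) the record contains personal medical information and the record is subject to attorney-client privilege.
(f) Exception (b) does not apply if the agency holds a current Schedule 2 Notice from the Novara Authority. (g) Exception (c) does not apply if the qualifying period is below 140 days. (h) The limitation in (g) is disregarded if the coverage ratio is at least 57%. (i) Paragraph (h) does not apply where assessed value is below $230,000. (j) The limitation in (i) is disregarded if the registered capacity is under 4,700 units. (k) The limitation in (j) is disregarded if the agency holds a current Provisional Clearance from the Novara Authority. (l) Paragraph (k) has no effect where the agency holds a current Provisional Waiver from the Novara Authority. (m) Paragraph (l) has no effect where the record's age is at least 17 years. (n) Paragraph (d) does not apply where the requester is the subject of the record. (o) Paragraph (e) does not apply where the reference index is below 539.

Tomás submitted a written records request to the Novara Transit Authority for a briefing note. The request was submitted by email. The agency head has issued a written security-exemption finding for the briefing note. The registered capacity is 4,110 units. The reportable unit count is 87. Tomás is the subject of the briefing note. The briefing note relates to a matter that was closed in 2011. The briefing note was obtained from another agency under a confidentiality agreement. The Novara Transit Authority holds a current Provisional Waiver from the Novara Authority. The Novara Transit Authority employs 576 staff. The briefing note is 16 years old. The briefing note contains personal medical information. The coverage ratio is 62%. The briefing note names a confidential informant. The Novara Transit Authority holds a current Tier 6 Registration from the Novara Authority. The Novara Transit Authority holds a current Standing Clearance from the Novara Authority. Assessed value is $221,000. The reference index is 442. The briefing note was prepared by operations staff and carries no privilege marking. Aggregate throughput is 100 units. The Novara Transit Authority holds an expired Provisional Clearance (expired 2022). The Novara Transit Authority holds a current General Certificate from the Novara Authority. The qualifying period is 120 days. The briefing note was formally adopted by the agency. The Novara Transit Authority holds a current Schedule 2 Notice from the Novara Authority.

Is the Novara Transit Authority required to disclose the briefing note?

Exception (a) does not apply: the briefing note relates to a closed matter.
All of (b)'s requirements are met (the briefing note was obtained under a confidentiality agreement; a current General Certificate is held; the briefing note names a confidential informant). However, paragraph (f) must be considered: (f) operates against (b): a current Schedule 2 Notice is held. So (b) is unavailable.
Exception (c): a current Standing Clearance is held; a current Tier 6 Registration is held — every condition holds. Applying paragraphs (g)–(m): (g) would limit (c) — the qualifying period is 120 days, below the 140 days limit — but (h) sets (g) aside: (h) is triggered — the coverage ratio is 62%, meeting the 57% threshold. (i) would limit (h) — assessed value is $221,000, below the $230,000 limit — but (j) sets (i) aside: (j) operates against (i): the registered capacity is 4,110 units, under the 4,700 units limit. (k) does not operate here (the Provisional Clearance is not current), so (j) stands. Exception (c) stands.
Exception (d) does not apply: the briefing note has been formally adopted.
Exception (e) requires that the record is subject to attorney-client privilege; but the briefing note carries no privilege marking, so (e) is unavailable.

No — exception (c) applies; the Novara Transit Authority is not required to disclose the briefing note.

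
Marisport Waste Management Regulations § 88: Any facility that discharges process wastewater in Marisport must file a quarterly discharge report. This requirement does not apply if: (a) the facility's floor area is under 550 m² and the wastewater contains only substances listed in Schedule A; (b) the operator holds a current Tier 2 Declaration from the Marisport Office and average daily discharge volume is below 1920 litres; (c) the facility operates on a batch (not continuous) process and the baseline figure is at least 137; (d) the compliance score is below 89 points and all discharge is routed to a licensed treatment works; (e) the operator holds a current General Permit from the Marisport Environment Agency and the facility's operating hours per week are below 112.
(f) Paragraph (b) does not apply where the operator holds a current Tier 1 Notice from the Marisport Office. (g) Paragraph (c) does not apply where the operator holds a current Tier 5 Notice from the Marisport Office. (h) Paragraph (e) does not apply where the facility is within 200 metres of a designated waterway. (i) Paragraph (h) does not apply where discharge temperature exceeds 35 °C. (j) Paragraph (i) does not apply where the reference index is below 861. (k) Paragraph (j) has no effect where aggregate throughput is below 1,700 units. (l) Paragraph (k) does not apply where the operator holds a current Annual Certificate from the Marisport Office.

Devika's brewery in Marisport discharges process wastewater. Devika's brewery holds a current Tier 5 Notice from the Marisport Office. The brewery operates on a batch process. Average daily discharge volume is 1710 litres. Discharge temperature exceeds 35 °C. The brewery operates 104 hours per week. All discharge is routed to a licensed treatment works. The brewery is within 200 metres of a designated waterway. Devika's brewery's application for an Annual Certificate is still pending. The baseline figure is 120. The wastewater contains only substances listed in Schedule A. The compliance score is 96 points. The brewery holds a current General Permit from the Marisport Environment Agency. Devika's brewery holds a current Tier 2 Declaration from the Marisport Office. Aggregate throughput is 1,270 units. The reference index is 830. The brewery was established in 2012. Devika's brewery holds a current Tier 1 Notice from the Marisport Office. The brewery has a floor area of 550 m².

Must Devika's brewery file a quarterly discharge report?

Exception (a) fails — the facility's floor area is 550 m², not under 550 m².
Exception (b): a current Tier 2 Declaration is held; average daily discharge volume is 1710 litres, below the 1920 litres limit — every condition holds. But: (f) operates against (b): a current Tier 1 Notice is held. (b) is therefore removed.
Exception (c) does not apply: the baseline figure is 120, short of 137.
Exception (d) requires that the compliance score is below 89 points; but the compliance score is 96 points, not below 89 points, so (d) is unavailable.
All of (e)'s requirements are met (a current General Permit is held; the facility's operating hours per week are 104, below the 112 limit). As to paragraphs (h)–(l): (h) is engaged (the brewery is within 200 m of a designated waterway), but is itself disapplied by (i): (i) is triggered — discharge temperature exceeds 35 °C. (j) would limit (i) — the reference index is 830, below the 861 limit — but (k) sets (j) aside: (k) operates against (j): aggregate throughput is 1,270 units, below the 1,700 units limit. (l) is not triggered (no current Annual Certificate is held), so (k) stands. Exception (e) stands.

No — exception (e) applies; Devika's brewery is not required to file a quarterly discharge report.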